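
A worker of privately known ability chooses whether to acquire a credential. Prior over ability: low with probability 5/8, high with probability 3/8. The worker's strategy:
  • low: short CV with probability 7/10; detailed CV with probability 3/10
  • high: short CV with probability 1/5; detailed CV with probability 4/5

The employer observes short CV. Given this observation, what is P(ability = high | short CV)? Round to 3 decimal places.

P(short CV) = (5/8)·(7/10) + (3/8)·(1/5) = 41/80
P(high | short CV) = ((3/8)·(1/5)) / (41/80) = (3/40) / (41/80) = 6/41

0.146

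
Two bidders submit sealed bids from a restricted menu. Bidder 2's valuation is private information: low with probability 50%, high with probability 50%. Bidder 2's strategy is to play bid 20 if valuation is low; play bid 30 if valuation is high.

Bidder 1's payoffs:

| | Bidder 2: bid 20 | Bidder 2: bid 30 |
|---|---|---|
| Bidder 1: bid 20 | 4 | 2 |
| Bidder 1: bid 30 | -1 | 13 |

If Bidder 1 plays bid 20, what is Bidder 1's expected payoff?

3

Take the expectation over Bidder 2's valuation, weighting each type's action by its prior probability.
E[bid 20] = 0.5·4 + 0.5·2 = 2 + 1 = 3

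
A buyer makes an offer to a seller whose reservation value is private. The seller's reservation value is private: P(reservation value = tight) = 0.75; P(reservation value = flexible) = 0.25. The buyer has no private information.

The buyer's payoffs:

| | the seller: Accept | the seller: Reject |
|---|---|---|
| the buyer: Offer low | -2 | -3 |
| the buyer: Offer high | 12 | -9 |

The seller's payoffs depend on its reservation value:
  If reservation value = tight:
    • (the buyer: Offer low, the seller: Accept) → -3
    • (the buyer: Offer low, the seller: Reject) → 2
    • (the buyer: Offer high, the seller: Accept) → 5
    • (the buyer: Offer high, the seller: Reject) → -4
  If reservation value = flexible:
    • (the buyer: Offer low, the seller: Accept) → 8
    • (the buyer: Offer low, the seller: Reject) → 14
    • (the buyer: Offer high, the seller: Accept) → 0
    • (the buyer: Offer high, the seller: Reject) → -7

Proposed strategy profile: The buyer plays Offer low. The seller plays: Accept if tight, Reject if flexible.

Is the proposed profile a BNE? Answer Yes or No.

No

The buyer plays Offer low: E[Offer low] = 0.75·(-2) + 0.25·(-3) = -2.25; E[Offer high] = 6.75. Not best-responding. ✗
The seller (reservation value tight), facing Offer low: Accept gives -3, Reject gives 2. Proposed Accept is not best — profitable deviation exists. ✗
The seller (reservation value flexible), facing Offer low: Accept gives 8, Reject gives 14. Proposed Reject is best. ✓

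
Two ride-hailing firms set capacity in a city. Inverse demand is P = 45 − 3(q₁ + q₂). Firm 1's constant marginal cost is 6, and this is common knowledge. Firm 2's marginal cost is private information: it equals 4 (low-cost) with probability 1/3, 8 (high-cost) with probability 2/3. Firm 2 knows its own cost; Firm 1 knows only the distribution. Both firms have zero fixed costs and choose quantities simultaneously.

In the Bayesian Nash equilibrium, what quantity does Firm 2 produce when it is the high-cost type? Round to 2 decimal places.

3.96

Firm 2 with cost c maximizes (45 − 3(q₁+q₂) − c)·q₂, giving q₂(c) = (45 − c − 3q₁)/6.
E[c₂] = 1/3·4 + 2/3·8 = 6.66667
Firm 1's FOC against E[q₂] yields q₁ = (45 − 2·6 + E[c₂])/9 = (45 − 12 + 6.66667)/9 = 4.40741.
q₂(high-cost) = (45 − 8 − 3·4.40741)/6 = 3.96296.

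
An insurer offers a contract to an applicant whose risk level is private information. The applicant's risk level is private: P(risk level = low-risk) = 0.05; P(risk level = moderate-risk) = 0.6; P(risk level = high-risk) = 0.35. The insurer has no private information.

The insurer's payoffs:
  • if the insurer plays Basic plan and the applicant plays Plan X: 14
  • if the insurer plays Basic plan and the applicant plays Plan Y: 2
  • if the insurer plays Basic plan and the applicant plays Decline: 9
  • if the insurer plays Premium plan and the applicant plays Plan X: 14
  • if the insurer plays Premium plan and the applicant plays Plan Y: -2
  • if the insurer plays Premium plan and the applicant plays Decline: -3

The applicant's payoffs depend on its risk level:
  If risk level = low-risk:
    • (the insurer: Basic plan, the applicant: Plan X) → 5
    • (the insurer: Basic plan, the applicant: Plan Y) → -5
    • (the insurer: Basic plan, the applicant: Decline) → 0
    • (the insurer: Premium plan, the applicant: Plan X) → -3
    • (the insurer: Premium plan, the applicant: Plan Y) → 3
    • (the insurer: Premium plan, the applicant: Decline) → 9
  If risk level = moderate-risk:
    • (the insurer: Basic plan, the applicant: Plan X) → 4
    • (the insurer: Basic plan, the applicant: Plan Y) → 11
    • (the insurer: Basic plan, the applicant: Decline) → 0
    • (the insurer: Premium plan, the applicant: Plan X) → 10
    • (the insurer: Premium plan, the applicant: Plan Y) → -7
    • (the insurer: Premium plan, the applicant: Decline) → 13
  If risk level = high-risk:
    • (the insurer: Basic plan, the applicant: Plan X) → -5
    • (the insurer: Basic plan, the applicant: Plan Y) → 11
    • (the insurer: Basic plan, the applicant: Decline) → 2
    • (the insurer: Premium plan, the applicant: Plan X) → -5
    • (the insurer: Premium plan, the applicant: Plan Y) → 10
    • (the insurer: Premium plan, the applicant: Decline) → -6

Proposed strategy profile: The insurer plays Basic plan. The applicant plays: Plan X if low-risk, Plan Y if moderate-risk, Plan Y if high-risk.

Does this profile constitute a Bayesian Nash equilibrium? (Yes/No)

Yes

A profile is a BNE iff every type of every player is best-responding given beliefs about the other side.
The insurer plays Basic plan: E[Basic plan] = 0.05·(14) + 0.6·(2) + 0.35·(2) = 2.6; E[Premium plan] = -1.2. Best-responding. ✓
The applicant (risk level low-risk), facing Basic plan: Plan X gives 5, Plan Y gives -5, Decline gives 0. Proposed Plan X is best. ✓
The applicant (risk level moderate-risk), facing Basic plan: Plan X gives 4, Plan Y gives 11, Decline gives 0. Proposed Plan Y is best. ✓
The applicant (risk level high-risk), facing Basic plan: Plan X gives -5, Plan Y gives 11, Decline gives 2. Proposed Plan Y is best. ✓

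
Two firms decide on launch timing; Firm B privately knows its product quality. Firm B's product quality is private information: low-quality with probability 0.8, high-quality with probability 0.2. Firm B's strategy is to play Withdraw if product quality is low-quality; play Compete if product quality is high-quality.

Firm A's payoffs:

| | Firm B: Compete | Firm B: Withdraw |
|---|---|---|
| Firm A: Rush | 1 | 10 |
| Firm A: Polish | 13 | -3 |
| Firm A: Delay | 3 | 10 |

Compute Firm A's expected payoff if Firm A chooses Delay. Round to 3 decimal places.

8.600

E[Delay] = 0.8·10 + 0.2·3 = 8 + 0.6 = 8.6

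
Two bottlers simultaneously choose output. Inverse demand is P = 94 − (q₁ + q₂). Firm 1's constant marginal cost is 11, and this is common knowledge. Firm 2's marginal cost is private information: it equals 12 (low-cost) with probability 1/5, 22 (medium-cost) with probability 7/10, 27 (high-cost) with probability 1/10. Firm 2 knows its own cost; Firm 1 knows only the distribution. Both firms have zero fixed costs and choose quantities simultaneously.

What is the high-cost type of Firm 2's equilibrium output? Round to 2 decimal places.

Firm 2 with cost c maximizes (94 − (q₁+q₂) − c)·q₂, giving q₂(c) = (94 − c − q₁)/2.
E[c₂] = 1/5·12 + 7/10·22 + 1/10·27 = 20.5
Firm 1's FOC against E[q₂] yields q₁ = (94 − 2·11 + E[c₂])/3 = (94 − 22 + 20.5)/3 = 30.8333.
q₂(high-cost) = (94 − 27 − 30.8333)/2 = 18.0833.

18.08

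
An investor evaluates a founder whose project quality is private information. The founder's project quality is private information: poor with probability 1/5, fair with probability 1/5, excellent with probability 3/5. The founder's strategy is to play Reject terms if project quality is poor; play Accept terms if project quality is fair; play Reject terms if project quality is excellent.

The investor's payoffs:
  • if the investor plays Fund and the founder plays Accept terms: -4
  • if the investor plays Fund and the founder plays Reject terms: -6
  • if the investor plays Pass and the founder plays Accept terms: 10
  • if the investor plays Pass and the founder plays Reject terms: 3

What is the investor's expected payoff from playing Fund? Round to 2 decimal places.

-5.60

Take the expectation over the founder's project quality, weighting each type's action by its prior probability.
E[Fund] = 1/5·(-6) + 1/5·(-4) + 3/5·(-6) = (-6/5) + (-4/5) + (-18/5) = -28/5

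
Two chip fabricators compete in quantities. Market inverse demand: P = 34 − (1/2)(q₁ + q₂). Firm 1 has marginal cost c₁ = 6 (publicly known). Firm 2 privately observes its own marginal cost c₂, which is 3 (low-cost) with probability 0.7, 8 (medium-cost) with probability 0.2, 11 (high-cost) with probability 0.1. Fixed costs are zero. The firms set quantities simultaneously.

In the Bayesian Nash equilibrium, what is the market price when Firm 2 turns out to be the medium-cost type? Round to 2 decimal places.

Type-c best response for Firm 2: q₂(c) = (34 − c) − q₁/2.
Firm 1 maximizes expected profit; its first-order condition is 34 − q₁ − (1/2)E[q₂] − 6 = 0.
Substituting E[q₂] and solving: E[c₂] = 4.8, so q₁ = (34 − 2·6 + 4.8)/(3/2) = 17.8667.
q₂(medium-cost) = 17.0667, so P = 34 − (1/2)·(17.8667 + 17.0667) = 16.5333.

16.53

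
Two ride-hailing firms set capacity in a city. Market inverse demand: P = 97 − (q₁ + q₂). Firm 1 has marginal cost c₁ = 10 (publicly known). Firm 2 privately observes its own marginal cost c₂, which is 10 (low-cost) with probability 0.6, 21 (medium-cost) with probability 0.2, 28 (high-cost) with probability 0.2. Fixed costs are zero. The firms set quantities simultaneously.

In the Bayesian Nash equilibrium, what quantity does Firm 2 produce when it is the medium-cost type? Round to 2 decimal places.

22.53

Type-c best response for Firm 2: q₂(c) = (97 − c)/2 − q₁/2.
Firm 1 maximizes expected profit; its first-order condition is 97 − 2q₁ − E[q₂] − 10 = 0.
Substituting E[q₂] and solving: E[c₂] = 15.8, so q₁ = (97 − 2·10 + 15.8)/3 = 30.9333.
q₂(medium-cost) = (97 − 21 − 30.9333)/2 = 22.5333.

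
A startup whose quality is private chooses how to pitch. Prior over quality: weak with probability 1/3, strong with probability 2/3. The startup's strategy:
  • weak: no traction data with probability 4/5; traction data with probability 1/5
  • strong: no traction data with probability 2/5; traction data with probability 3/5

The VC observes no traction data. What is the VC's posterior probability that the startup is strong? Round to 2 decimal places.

Apply Bayes' rule using the sender's strategy as the likelihood.
P(no traction data) = (1/3)·(4/5) + (2/3)·(2/5) = 8/15
P(strong | no traction data) = ((2/3)·(2/5)) / (8/15) = (4/15) / (8/15) = 1/2

0.50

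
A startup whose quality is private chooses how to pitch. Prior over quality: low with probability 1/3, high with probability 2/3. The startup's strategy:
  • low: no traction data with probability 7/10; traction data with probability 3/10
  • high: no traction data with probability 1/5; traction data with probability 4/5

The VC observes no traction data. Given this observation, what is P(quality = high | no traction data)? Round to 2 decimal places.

P(no traction data) = (1/3)·(7/10) + (2/3)·(1/5) = 11/30
P(high | no traction data) = ((2/3)·(1/5)) / (11/30) = (2/15) / (11/30) = 4/11

0.36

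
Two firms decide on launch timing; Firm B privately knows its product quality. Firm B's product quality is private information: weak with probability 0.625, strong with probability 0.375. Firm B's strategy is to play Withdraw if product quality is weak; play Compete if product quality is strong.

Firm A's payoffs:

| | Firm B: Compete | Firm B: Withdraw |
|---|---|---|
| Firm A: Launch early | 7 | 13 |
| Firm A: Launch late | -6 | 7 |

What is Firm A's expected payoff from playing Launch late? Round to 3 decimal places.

Take the expectation over Firm B's product quality, weighting each type's action by its prior probability.
E[Launch late] = 0.625·7 + 0.375·(-6) = 4.375 + (-2.25) = 2.125

2.125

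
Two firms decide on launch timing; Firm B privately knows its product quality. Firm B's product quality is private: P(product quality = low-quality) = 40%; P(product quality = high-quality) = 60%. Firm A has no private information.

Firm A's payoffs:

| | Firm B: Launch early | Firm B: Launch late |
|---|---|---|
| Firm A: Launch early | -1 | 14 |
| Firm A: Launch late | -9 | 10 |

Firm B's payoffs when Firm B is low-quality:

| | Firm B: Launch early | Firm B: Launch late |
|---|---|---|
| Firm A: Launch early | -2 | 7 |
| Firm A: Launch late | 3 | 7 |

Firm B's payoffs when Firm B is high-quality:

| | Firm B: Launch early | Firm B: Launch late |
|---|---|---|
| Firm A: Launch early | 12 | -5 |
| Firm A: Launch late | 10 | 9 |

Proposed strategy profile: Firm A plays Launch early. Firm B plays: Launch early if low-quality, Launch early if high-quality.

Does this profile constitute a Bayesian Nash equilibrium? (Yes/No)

Firm A plays Launch early: E[Launch early] = 0.4·(-1) + 0.6·(-1) = -1; E[Launch late] = -9. Best-responding. ✓
Firm B (product quality low-quality), facing Launch early: Launch early gives -2, Launch late gives 7. Proposed Launch early is not best — profitable deviation exists. ✗
Firm B (product quality high-quality), facing Launch early: Launch early gives 12, Launch late gives -5. Proposed Launch early is best. ✓

No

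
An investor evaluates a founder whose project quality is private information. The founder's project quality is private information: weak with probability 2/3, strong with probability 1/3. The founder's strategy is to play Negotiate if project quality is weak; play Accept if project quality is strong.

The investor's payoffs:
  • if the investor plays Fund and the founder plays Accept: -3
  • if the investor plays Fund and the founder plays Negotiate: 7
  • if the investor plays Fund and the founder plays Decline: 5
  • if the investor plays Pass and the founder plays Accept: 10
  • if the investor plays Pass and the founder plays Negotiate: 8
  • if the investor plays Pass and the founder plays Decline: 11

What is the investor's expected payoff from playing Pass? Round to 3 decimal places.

Take the expectation over the founder's project quality, weighting each type's action by its prior probability.
E[Pass] = 2/3·8 + 1/3·10 = 16/3 + 10/3 = 26/3

8.667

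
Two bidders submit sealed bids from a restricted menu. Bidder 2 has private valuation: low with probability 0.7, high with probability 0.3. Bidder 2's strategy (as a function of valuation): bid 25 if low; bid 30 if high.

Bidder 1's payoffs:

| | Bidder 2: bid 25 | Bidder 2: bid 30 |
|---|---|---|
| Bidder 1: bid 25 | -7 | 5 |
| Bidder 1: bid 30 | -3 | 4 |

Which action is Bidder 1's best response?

E[bid 25] = 0.7·(-7) + 0.3·(5) = -3.4
E[bid 30] = 0.7·(-3) + 0.3·(4) = -0.9
Best response: bid 30 (-0.9 is the largest).

bid 30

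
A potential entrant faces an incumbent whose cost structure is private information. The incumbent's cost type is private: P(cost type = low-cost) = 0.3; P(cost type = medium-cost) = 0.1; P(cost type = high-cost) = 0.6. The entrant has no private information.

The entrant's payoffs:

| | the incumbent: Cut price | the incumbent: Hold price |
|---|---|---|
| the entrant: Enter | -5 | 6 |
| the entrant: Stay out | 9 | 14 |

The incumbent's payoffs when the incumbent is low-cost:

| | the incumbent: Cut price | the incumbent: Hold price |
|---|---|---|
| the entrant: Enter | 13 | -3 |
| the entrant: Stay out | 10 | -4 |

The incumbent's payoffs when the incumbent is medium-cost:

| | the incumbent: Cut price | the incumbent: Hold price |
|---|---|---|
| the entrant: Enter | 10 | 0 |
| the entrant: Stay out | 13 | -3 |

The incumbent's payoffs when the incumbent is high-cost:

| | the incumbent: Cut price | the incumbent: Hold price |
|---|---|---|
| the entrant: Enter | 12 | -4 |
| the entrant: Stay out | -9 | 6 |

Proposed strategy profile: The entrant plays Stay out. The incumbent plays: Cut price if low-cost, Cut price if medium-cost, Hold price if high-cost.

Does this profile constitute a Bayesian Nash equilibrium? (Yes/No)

Yes

A profile is a BNE iff every type of every player is best-responding given beliefs about the other side.
The entrant plays Stay out: E[Stay out] = 0.3·(9) + 0.1·(9) + 0.6·(14) = 12; E[Enter] = 1.6. Best-responding. ✓
The incumbent (cost type low-cost), facing Stay out: Cut price gives 10, Hold price gives -4. Proposed Cut price is best. ✓
The incumbent (cost type medium-cost), facing Stay out: Cut price gives 13, Hold price gives -3. Proposed Cut price is best. ✓
The incumbent (cost type high-cost), facing Stay out: Cut price gives -9, Hold price gives 6. Proposed Hold price is best. ✓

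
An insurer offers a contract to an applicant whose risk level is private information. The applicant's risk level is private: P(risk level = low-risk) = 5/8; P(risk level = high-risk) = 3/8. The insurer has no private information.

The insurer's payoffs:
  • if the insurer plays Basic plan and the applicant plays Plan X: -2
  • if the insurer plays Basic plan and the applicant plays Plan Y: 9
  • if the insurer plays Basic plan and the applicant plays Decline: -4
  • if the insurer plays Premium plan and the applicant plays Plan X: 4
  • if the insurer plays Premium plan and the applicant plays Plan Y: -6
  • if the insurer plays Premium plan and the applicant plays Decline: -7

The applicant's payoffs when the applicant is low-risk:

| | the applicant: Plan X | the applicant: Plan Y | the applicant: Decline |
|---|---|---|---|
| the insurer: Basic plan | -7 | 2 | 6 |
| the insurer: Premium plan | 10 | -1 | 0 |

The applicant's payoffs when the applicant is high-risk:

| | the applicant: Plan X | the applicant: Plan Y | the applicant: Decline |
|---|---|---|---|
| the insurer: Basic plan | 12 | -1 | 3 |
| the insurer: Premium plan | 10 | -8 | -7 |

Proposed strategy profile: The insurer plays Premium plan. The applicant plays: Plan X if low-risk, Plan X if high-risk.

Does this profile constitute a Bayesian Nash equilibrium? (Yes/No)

A profile is a BNE iff every type of every player is best-responding given beliefs about the other side.
The insurer plays Premium plan: E[Premium plan] = 5/8·(4) + 3/8·(4) = 4; E[Basic plan] = -2. Best-responding. ✓
The applicant (risk level low-risk), facing Premium plan: Plan X gives 10, Plan Y gives -1, Decline gives 0. Proposed Plan X is best. ✓
The applicant (risk level high-risk), facing Premium plan: Plan X gives 10, Plan Y gives -8, Decline gives -7. Proposed Plan X is best. ✓

Yes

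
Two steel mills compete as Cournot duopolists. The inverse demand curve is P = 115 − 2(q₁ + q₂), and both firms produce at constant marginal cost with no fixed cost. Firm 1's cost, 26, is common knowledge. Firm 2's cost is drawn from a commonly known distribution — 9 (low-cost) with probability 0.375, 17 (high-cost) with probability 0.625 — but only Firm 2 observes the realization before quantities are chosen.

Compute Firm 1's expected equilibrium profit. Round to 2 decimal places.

329.39

Firm 2 with cost c maximizes (115 − 2(q₁+q₂) − c)·q₂, giving q₂(c) = (115 − c − 2q₁)/4.
E[c₂] = 0.375·9 + 0.625·17 = 14
Firm 1's FOC against E[q₂] yields q₁ = (115 − 2·26 + E[c₂])/6 = (115 − 52 + 14)/6 = 12.8333.
E[P] = 115 − 2·(q₁ + E[q₂]) = 51.6667; Firm 1's expected profit = (E[P] − 26)·q₁ = (51.6667 − 26)·12.8333 = 329.389.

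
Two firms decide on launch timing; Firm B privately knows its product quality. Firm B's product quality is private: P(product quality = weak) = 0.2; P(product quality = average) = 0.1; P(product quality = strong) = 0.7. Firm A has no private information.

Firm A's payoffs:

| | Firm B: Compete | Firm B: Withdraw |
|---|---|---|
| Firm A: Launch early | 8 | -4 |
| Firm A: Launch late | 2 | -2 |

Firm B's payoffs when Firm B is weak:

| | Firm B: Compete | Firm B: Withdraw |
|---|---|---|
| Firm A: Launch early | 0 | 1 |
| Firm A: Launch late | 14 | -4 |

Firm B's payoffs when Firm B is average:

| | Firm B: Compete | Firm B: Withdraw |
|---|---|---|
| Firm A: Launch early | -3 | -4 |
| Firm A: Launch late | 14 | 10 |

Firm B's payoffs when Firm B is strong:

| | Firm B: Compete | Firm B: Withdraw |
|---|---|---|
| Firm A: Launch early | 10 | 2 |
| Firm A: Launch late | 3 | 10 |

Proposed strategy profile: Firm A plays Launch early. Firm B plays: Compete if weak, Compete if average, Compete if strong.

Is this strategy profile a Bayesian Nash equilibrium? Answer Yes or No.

A profile is a BNE iff every type of every player is best-responding given beliefs about the other side.
Firm A plays Launch early: E[Launch early] = 0.2·(8) + 0.1·(8) + 0.7·(8) = 8; E[Launch late] = 2. Best-responding. ✓
Firm B (product quality weak), facing Launch early: Compete gives 0, Withdraw gives 1. Proposed Compete is not best — profitable deviation exists. ✗
Firm B (product quality average), facing Launch early: Compete gives -3, Withdraw gives -4. Proposed Compete is best. ✓
Firm B (product quality strong), facing Launch early: Compete gives 10, Withdraw gives 2. Proposed Compete is best. ✓

No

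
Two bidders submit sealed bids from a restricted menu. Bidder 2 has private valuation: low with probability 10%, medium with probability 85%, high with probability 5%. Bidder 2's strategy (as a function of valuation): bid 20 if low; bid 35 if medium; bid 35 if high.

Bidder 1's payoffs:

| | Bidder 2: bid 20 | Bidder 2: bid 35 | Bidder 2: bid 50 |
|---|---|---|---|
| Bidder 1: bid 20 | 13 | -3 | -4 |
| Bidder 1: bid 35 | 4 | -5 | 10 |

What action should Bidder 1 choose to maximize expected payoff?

Compute Bidder 1's expected payoff for each action, taking the expectation over Bidder 2's type.
E[bid 20] = 0.1·(13) + 0.85·(-3) + 0.05·(-3) = -1.4
E[bid 35] = 0.1·(4) + 0.85·(-5) + 0.05·(-5) = -4.1
Best response: bid 20 (-1.4 is the largest).

bid 20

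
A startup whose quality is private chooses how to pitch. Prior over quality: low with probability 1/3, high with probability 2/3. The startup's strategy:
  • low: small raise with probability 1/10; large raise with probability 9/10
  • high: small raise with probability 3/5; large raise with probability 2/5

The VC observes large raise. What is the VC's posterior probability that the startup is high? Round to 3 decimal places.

P(large raise) = (1/3)·(9/10) + (2/3)·(2/5) = 17/30
P(high | large raise) = ((2/3)·(2/5)) / (17/30) = (4/15) / (17/30) = 8/17

0.471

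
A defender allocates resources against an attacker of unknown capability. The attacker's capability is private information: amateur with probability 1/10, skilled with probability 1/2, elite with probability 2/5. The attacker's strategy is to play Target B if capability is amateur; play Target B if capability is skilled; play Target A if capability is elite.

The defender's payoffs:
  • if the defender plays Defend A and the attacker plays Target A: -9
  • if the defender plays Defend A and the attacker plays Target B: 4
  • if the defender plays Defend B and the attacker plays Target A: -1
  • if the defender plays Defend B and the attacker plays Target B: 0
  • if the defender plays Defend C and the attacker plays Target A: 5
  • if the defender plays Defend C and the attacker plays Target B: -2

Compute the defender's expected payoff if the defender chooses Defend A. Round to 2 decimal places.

E[Defend A] = 1/10·4 + 1/2·4 + 2/5·(-9) = 2/5 + 2 + (-18/5) = -6/5

-1.20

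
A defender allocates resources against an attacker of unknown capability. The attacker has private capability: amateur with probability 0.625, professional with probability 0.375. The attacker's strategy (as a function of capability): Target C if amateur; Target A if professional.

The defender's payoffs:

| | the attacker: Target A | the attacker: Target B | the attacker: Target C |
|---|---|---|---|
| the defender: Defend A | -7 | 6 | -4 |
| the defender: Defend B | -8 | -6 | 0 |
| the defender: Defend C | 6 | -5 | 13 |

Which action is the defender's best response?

E[Defend A] = 0.625·(-4) + 0.375·(-7) = -5.125
E[Defend B] = 0.625·(0) + 0.375·(-8) = -3
E[Defend C] = 0.625·(13) + 0.375·(6) = 10.375
Best response: Defend C (10.375 is the largest).

Defend C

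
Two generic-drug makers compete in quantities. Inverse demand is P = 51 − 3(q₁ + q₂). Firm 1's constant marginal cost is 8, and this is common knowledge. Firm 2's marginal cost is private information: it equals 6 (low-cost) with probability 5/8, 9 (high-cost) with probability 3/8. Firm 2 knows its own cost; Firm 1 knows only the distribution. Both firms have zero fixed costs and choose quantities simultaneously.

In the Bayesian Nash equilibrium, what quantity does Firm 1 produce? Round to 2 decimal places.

Type-c best response for Firm 2: q₂(c) = (51 − c)/6 − q₁/2.
Firm 1 maximizes expected profit; its first-order condition is 51 − 6q₁ − 3E[q₂] − 8 = 0.
Substituting E[q₂] and solving: E[c₂] = 7.125, so q₁ = (51 − 2·8 + 7.125)/9 = 4.68056.

4.68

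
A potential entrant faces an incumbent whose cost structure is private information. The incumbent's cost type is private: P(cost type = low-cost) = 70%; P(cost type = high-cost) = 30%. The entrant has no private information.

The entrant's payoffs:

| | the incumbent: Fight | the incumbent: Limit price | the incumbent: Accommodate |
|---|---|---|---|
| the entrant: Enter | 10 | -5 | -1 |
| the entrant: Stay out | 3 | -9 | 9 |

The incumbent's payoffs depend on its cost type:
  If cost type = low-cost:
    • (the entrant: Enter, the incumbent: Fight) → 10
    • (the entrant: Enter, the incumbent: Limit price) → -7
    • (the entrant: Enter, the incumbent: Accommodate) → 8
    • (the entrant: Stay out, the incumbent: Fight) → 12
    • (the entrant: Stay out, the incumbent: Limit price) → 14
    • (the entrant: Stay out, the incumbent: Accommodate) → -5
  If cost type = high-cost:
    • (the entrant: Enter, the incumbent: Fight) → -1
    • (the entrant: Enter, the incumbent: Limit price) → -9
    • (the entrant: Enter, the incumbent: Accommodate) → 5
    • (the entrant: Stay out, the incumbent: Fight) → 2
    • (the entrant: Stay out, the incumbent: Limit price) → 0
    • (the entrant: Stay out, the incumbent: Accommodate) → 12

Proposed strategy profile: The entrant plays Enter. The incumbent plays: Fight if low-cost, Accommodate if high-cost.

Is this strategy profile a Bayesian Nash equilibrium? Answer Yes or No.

A profile is a BNE iff every type of every player is best-responding given beliefs about the other side.
The entrant plays Enter: E[Enter] = 0.7·(10) + 0.3·(-1) = 6.7; E[Stay out] = 4.8. Best-responding. ✓
The incumbent (cost type low-cost), facing Enter: Fight gives 10, Limit price gives -7, Accommodate gives 8. Proposed Fight is best. ✓
The incumbent (cost type high-cost), facing Enter: Fight gives -1, Limit price gives -9, Accommodate gives 5. Proposed Accommodate is best. ✓

Yes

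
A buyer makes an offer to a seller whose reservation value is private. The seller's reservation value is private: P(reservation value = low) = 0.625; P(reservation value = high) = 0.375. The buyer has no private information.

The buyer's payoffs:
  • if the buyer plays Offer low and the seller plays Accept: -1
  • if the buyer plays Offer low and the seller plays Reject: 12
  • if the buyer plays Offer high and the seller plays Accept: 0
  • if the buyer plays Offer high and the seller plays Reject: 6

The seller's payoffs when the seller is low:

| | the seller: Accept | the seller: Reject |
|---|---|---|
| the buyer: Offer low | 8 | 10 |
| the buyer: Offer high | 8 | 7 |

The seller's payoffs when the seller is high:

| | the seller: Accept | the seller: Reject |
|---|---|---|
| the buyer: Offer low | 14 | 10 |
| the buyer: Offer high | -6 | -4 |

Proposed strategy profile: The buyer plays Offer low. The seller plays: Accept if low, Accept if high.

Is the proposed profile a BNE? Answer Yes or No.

No

A profile is a BNE iff every type of every player is best-responding given beliefs about the other side.
The buyer plays Offer low: E[Offer low] = 0.625·(-1) + 0.375·(-1) = -1; E[Offer high] = 0. Not best-responding. ✗
The seller (reservation value low), facing Offer low: Accept gives 8, Reject gives 10. Proposed Accept is not best — profitable deviation exists. ✗
The seller (reservation value high), facing Offer low: Accept gives 14, Reject gives 10. Proposed Accept is best. ✓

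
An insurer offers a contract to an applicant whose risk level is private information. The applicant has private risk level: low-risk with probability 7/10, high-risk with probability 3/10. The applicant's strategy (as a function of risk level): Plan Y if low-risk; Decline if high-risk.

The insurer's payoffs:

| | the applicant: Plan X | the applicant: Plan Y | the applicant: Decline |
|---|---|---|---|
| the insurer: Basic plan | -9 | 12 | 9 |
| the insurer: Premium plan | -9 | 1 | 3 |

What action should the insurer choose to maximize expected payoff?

Basic plan

E[Basic plan] = 7/10·(12) + 3/10·(9) = 111/10
E[Premium plan] = 7/10·(1) + 3/10·(3) = 8/5
Best response: Basic plan (111/10 is the largest).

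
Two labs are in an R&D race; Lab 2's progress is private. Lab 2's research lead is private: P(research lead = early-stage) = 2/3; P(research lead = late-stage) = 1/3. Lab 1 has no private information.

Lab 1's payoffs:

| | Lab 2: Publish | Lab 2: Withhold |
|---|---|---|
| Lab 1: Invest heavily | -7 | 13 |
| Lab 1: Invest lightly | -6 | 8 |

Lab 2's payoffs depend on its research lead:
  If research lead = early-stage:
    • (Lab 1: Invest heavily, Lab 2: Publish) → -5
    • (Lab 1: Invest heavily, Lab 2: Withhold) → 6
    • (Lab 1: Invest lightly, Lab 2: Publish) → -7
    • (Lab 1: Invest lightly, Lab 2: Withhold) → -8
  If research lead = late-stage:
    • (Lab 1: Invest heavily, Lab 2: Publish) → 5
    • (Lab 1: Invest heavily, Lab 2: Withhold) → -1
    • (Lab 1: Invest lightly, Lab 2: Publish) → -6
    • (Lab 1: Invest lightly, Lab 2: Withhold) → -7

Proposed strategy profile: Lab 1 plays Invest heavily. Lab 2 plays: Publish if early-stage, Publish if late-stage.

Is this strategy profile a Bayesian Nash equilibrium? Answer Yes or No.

No

A profile is a BNE iff every type of every player is best-responding given beliefs about the other side.
Lab 1 plays Invest heavily: E[Invest heavily] = 2/3·(-7) + 1/3·(-7) = -7; E[Invest lightly] = -6. Not best-responding. ✗
Lab 2 (research lead early-stage), facing Invest heavily: Publish gives -5, Withhold gives 6. Proposed Publish is not best — profitable deviation exists. ✗
Lab 2 (research lead late-stage), facing Invest heavily: Publish gives 5, Withhold gives -1. Proposed Publish is best. ✓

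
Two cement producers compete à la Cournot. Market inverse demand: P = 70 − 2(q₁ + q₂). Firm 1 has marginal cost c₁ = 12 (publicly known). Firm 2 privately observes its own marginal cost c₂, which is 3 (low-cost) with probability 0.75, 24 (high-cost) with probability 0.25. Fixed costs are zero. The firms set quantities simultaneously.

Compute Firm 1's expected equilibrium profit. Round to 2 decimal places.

163.50

Firm 2 with cost c maximizes (70 − 2(q₁+q₂) − c)·q₂, giving q₂(c) = (70 − c − 2q₁)/4.
E[c₂] = 0.75·3 + 0.25·24 = 8.25
Firm 1's FOC against E[q₂] yields q₁ = (70 − 2·12 + E[c₂])/6 = (70 − 24 + 8.25)/6 = 9.04167.
E[P] = 70 − 2·(q₁ + E[q₂]) = 30.0833; Firm 1's expected profit = (E[P] − 12)·q₁ = (30.0833 − 12)·9.04167 = 163.503.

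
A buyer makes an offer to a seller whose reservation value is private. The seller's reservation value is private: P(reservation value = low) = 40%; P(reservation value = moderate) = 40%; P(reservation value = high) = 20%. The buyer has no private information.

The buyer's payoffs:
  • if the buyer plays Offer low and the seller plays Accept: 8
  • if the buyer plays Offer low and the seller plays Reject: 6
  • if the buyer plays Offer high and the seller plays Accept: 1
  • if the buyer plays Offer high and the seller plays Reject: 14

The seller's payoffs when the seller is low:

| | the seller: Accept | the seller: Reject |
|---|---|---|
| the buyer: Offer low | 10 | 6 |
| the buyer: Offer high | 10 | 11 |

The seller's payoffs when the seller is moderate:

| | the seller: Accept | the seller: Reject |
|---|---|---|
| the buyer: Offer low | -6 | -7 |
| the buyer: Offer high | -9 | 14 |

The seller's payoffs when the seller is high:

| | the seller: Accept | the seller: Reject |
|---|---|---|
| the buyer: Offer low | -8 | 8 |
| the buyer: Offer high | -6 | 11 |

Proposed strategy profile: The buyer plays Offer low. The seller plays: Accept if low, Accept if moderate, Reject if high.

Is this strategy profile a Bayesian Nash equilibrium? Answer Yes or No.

Yes

A profile is a BNE iff every type of every player is best-responding given beliefs about the other side.
The buyer plays Offer low: E[Offer low] = 0.4·(8) + 0.4·(8) + 0.2·(6) = 7.6; E[Offer high] = 3.6. Best-responding. ✓
The seller (reservation value low), facing Offer low: Accept gives 10, Reject gives 6. Proposed Accept is best. ✓
The seller (reservation value moderate), facing Offer low: Accept gives -6, Reject gives -7. Proposed Accept is best. ✓
The seller (reservation value high), facing Offer low: Accept gives -8, Reject gives 8. Proposed Reject is best. ✓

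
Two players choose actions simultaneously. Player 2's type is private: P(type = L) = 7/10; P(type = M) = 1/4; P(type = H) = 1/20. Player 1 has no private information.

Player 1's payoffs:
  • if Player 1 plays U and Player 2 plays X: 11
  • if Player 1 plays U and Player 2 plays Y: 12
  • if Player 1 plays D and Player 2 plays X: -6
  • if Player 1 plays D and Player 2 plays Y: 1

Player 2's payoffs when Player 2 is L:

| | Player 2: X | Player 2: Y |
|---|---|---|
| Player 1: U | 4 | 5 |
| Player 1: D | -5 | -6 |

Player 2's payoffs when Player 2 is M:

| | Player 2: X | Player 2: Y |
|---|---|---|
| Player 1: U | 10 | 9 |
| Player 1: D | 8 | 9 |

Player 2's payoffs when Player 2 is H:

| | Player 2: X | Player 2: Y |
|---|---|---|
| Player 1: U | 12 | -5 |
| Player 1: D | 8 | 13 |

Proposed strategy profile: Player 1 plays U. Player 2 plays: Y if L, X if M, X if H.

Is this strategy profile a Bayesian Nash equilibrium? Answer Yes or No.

Yes

Player 1 plays U: E[U] = 7/10·(12) + 1/4·(11) + 1/20·(11) = 117/10; E[D] = -11/10. Best-responding. ✓
Player 2 (type L), facing U: X gives 4, Y gives 5. Proposed Y is best. ✓
Player 2 (type M), facing U: X gives 10, Y gives 9. Proposed X is best. ✓
Player 2 (type H), facing U: X gives 12, Y gives -5. Proposed X is best. ✓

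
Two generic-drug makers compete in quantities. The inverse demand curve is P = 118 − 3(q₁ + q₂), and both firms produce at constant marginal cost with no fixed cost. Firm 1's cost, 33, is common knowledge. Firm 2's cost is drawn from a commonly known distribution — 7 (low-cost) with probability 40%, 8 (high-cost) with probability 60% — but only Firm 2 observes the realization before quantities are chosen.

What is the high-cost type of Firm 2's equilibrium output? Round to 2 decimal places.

15.02

Type-c best response for Firm 2: q₂(c) = (118 − c)/6 − q₁/2.
Firm 1 maximizes expected profit; its first-order condition is 118 − 6q₁ − 3E[q₂] − 33 = 0.
Substituting E[q₂] and solving: E[c₂] = 7.6, so q₁ = (118 − 2·33 + 7.6)/9 = 6.62222.
q₂(high-cost) = (118 − 8 − 3·6.62222)/6 = 15.0222.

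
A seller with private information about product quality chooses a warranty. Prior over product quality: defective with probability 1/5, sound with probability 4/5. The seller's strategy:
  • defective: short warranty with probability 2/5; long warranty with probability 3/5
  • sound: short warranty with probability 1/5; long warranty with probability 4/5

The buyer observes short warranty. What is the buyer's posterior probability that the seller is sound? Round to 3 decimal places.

0.667

Apply Bayes' rule using the sender's strategy as the likelihood.
P(short warranty) = (1/5)·(2/5) + (4/5)·(1/5) = 6/25
P(sound | short warranty) = ((4/5)·(1/5)) / (6/25) = (4/25) / (6/25) = 2/3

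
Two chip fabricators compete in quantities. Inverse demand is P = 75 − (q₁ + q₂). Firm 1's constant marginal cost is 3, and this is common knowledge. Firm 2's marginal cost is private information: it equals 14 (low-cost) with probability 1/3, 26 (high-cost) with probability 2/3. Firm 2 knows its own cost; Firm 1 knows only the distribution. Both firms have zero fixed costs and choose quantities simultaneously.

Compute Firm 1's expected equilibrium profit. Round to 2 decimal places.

920.11

Type-c best response for Firm 2: q₂(c) = (75 − c)/2 − q₁/2.
Firm 1 maximizes expected profit; its first-order condition is 75 − 2q₁ − E[q₂] − 3 = 0.
Substituting E[q₂] and solving: E[c₂] = 22, so q₁ = (75 − 2·3 + 22)/3 = 30.3333.
E[P] = 75 − (q₁ + E[q₂]) = 33.3333; Firm 1's expected profit = (E[P] − 3)·q₁ = (33.3333 − 3)·30.3333 = 920.111.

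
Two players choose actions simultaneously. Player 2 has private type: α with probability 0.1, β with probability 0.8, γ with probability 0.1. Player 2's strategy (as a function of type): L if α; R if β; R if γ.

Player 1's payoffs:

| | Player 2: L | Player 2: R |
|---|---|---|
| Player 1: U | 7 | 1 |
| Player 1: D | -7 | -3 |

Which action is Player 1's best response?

U

E[U] = 0.1·(7) + 0.8·(1) + 0.1·(1) = 1.6
E[D] = 0.1·(-7) + 0.8·(-3) + 0.1·(-3) = -3.4
Best response: U (1.6 is the largest).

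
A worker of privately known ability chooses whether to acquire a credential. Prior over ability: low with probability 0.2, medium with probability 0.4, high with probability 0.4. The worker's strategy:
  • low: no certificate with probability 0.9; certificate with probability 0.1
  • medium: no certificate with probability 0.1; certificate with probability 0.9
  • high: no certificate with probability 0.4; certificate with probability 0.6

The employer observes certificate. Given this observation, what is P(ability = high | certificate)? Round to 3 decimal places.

0.387

P(certificate) = 0.2·0.1 + 0.4·0.9 + 0.4·0.6 = 0.62
P(high | certificate) = (0.4·0.6) / 0.62 = 0.24 / 0.62 = 0.387097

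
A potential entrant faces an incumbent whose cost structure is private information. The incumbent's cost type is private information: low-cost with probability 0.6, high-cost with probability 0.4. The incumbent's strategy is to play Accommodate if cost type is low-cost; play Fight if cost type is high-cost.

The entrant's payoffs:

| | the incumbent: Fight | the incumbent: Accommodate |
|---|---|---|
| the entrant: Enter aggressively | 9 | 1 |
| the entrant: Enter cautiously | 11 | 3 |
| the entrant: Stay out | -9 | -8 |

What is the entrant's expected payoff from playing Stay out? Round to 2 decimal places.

Take the expectation over the incumbent's cost type, weighting each type's action by its prior probability.
E[Stay out] = 0.6·(-8) + 0.4·(-9) = (-4.8) + (-3.6) = -8.4

-8.40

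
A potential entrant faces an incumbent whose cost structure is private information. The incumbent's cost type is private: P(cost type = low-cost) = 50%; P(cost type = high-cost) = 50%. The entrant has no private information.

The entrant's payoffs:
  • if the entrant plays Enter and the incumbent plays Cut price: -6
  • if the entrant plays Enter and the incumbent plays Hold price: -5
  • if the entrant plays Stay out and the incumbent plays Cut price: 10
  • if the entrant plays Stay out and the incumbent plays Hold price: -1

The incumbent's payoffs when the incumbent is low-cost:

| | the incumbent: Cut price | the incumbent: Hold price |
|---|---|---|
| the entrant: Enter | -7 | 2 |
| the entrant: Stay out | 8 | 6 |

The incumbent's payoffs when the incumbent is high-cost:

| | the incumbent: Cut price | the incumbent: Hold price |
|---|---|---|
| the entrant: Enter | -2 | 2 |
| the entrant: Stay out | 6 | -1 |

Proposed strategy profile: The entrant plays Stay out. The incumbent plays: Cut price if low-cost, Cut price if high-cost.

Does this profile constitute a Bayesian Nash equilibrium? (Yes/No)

The entrant plays Stay out: E[Stay out] = 0.5·(10) + 0.5·(10) = 10; E[Enter] = -6. Best-responding. ✓
The incumbent (cost type low-cost), facing Stay out: Cut price gives 8, Hold price gives 6. Proposed Cut price is best. ✓
The incumbent (cost type high-cost), facing Stay out: Cut price gives 6, Hold price gives -1. Proposed Cut price is best. ✓

Yes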